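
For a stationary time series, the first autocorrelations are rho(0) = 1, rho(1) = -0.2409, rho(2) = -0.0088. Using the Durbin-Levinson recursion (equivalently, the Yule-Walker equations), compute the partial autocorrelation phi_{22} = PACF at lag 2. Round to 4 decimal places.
\phi_{22} = -0.0710

The PACF at lag k is phi_{kk}, the last component of the solution
to the Yule-Walker system G_k phi = r_k where
  (G_k)_{ij} = rho(|i - j|), (r_k)_i = rho(i), i,j = 1..k.
Equivalently, Durbin-Levinson gives phi_{kk} iteratively:
  phi_{11} = rho(1)
  phi_{kk} = [rho(k) - sum_{j=1..k-1} phi_{k-1,j} rho(k-j)]
            / [1 - sum_{j=1..k-1} phi_{k-1,j} rho(j)],
  phi_{k,j} = phi_{k-1,j} - phi_{kk} phi_{k-1,k-j},  j = 1..k-1.
Step k = 1:
  phi_11 = rho(1) = -0.2409.
Step k = 2:
  phi_22 = [rho(2) - phi_11 rho(1)] / [1 - phi_11 rho(1)] = [-0.0088 - (-0.2409)(-0.2409)] / [1 - (-0.2409)(-0.2409)]
         = -0.06683281 / 0.94196719 = -0.071.
Therefore phi_{22} = -0.0710.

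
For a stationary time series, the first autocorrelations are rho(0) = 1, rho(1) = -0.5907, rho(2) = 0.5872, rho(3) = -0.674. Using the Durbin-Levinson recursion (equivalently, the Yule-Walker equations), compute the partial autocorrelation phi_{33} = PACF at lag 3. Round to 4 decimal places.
\phi_{33} = -0.4219

The PACF at lag k is phi_{kk}, the last component of the solution
to the Yule-Walker system G_k phi = r_k where
  (G_k)_{ij} = rho(|i - j|), (r_k)_i = rho(i), i,j = 1..k.
Equivalently, Durbin-Levinson gives phi_{kk} iteratively:
  phi_{11} = rho(1)
  phi_{kk} = [rho(k) - sum_{j=1..k-1} phi_{k-1,j} rho(k-j)]
            / [1 - sum_{j=1..k-1} phi_{k-1,j} rho(j)],
  phi_{k,j} = phi_{k-1,j} - phi_{kk} phi_{k-1,k-j},  j = 1..k-1.
Step k = 1:
  phi_11 = rho(1) = -0.5907.
Step k = 2:
  phi_22 = [rho(2) - phi_11 rho(1)] / [1 - phi_11 rho(1)] = [0.5872 - (-0.5907)(-0.5907)] / [1 - (-0.5907)(-0.5907)]
         = 0.23827351 / 0.65107351 = 0.36597.
  Update: phi_21 = phi_11 - phi_22 phi_11 = -0.5907 - (0.36597)(-0.5907) = -0.374521.
Step k = 3:
  phi_33 = [rho(3) - phi_21 rho(2) - phi_22 rho(1)] / [1 - phi_21 rho(1) - phi_22 rho(2)]
    numerator   = -0.674 - (-0.374521)(0.5872) - (0.36597)(-0.5907) = -0.23790243
    denominator = 1 - (-0.374521)(-0.5907) - (0.36597)(0.5872) = 0.5638725
  phi_33 = -0.23790243 / 0.5638725 = -0.4219.
Therefore phi_{33} = -0.4219.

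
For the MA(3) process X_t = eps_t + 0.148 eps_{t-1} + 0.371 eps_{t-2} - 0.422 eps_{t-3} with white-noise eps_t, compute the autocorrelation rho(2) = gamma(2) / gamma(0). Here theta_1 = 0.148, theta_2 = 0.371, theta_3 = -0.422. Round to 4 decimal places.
\rho(2) = 0.2307

For an MA(q) process with theta_0 = 1, the autocovariance is
  gamma(k) = sigma^2 * sum_{i=0..q-k} theta_i * theta_{i+k},
and rho(k) = gamma(k) / gamma(0). Sigma^2 cancels.
  numerator   = (1)*(0.371) + (0.148)*(-0.422) = 0.308544.
  denominator = (1)^2 + (0.148)^2 + (0.371)^2 + (-0.422)^2 = 1.337629.
  rho(2) = 0.308544 / 1.337629 = 0.2307.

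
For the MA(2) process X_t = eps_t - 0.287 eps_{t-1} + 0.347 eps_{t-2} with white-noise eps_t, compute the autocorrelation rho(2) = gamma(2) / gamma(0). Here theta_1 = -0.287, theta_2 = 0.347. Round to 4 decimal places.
\rho(2) = 0.2885

For an MA(q) process with theta_0 = 1, the autocovariance is
  gamma(k) = sigma^2 * sum_{i=0..q-k} theta_i * theta_{i+k},
and rho(k) = gamma(k) / gamma(0). Sigma^2 cancels.
  numerator   = (1)*(0.347) = 0.347.
  denominator = (1)^2 + (-0.287)^2 + (0.347)^2 = 1.202778.
  rho(2) = 0.347 / 1.202778 = 0.2885.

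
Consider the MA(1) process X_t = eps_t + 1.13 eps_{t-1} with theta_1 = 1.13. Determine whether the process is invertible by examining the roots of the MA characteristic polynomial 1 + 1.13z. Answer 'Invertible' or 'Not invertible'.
\text{Not invertible}

The MA(q) characteristic polynomial is P(z) = 1 + 1.13z.
Invertibility requires all roots to lie outside the unit circle, i.e. |z| > 1 for every root.
This is linear in z: 1 + (1.13) z = 0  =>  z = -1/(1.13) = -0.884956,  |z| = 0.884956.
Moduli of all roots: 0.8850.
All moduli strictly greater than 1? No.
Verdict: Not invertible.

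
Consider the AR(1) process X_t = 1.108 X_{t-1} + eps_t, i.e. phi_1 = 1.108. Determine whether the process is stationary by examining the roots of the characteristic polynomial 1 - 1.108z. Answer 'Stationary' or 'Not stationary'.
\text{Not stationary}

The AR(p) characteristic polynomial is P(z) = 1 - 1.108z.
Stationarity requires all roots to lie outside the unit circle, i.e. |z| > 1 for every root.
This is linear in z: 1 + (-1.108) z = 0  =>  z = -1/(-1.108) = 0.902527,  |z| = 0.902527.
Moduli of all roots: 0.9025.
All moduli strictly greater than 1? No.
Verdict: Not stationary.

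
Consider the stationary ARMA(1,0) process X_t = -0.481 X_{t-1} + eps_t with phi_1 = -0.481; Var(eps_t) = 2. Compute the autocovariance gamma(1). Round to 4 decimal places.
\gamma(1) = -1.2516

Multiply the model equation by X_{t-k} and take expectations. With theta_0 = psi_0 = 1 and psi_j the MA(infinity) weights, this gives
  gamma(k) - sum_i phi_i gamma(k-i) = c_k,
  c_k = sigma^2 * sum_{j=k..q} theta_j psi_{j-k}   (c_k = 0 for k > q),
using gamma(-m) = gamma(m).
Pure AR (q = 0): c_0 = sigma^2 = 2, c_k = 0 for k >= 1.
Equations for k = 0 and k = 1 (AR order 1):
  gamma(0) = phi_1 gamma(1) + c_0
  gamma(1) = phi_1 gamma(0) + c_1
Substituting the second into the first: gamma(0) (1 - phi_1^2) = c_0 + phi_1 c_1, so
  gamma(0) = c_0 / (1 - phi_1^2) = 2 / (1 - (-0.481)^2) = 2 / 0.768639 = 2.602002.
  gamma(1) = phi_1 gamma(0) = (-0.481)(2.602002) = -1.251563.
Therefore gamma(1) = -1.2516 (to 4 decimal places).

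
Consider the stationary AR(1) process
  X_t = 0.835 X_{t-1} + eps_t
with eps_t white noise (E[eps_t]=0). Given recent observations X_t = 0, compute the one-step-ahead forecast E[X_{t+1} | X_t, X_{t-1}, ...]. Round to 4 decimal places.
E[X_{t+1} \mid \mathcal F_t] = 0.0000

For an AR(p) model X_t = c + sum_i phi_i X_{t-i} + eps_t, the
one-step-ahead conditional mean is
  E[X_{t+1} | X_t, ...] = c + sum_i phi_i X_{t+1-i}.
Substitute known values:
  E[X_{t+1} | ...] = (0.835) * (0)
                   = 0.0000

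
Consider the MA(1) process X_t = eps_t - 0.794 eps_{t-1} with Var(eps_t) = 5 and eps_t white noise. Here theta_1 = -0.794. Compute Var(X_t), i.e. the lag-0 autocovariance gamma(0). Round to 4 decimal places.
\gamma(0) = 8.1522

For an MA(q) process X_t = eps_t + sum_i theta_i eps_{t-i} with
Var(eps_t) = sigma^2, the variance is
  gamma(0) = sigma^2 * (1 + sum_i theta_i^2).
  sum_i theta_i^2 = (-0.794)^2 = 0.630436.
  gamma(0) = 5 * (1 + 0.630436) = 5 * 1.630436 = 8.15218, which rounds to 8.1522.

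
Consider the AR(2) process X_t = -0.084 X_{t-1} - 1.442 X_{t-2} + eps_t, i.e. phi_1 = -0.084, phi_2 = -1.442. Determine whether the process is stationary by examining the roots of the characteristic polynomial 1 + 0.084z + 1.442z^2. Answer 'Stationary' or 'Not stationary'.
\text{Not stationary}

The AR(p) characteristic polynomial is P(z) = 1 + 0.084z + 1.442z^2.
Stationarity requires all roots to lie outside the unit circle, i.e. |z| > 1 for every root.
Set 1 + (0.084) z + (1.442) z^2 = 0, i.e. a z^2 + b z + c = 0 with a = 1.442, b = 0.084, c = 1.
Discriminant D = b^2 - 4ac = (0.084)^2 - 4*(1.442)*1 = 0.007056 - (5.768) = -5.760944.
D < 0, so the roots are the complex-conjugate pair z = (-b +/- i sqrt(-D)) / (2a) = -0.0291 +/- 0.8322i.
For a conjugate pair |z|^2 = z * conj(z) = (product of roots) = c/a = 1/(1.442) = 0.693481, so |z| = sqrt(0.693481) = 0.8328 for both roots.
Moduli of all roots: 0.8328, 0.8328.
All moduli strictly greater than 1? No.
Verdict: Not stationary.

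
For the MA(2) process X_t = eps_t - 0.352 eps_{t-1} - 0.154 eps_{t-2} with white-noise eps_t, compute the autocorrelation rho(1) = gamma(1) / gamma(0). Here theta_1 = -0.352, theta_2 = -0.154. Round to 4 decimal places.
\rho(1) = -0.2595

For an MA(q) process with theta_0 = 1, the autocovariance is
  gamma(k) = sigma^2 * sum_{i=0..q-k} theta_i * theta_{i+k},
and rho(k) = gamma(k) / gamma(0). Sigma^2 cancels.
  numerator   = (1)*(-0.352) + (-0.352)*(-0.154) = -0.297792.
  denominator = (1)^2 + (-0.352)^2 + (-0.154)^2 = 1.14762.
  rho(1) = -0.297792 / 1.14762 = -0.2595.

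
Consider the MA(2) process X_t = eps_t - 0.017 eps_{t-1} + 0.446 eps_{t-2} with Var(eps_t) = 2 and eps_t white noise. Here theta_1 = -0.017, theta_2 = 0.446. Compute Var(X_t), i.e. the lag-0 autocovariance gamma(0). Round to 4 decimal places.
\gamma(0) = 2.3984

For an MA(q) process X_t = eps_t + sum_i theta_i eps_{t-i} with
Var(eps_t) = sigma^2, the variance is
  gamma(0) = sigma^2 * (1 + sum_i theta_i^2).
  sum_i theta_i^2 = (-0.017)^2 + (0.446)^2 = 0.000289 + 0.198916 = 0.199205.
  gamma(0) = 2 * (1 + 0.199205) = 2 * 1.199205 = 2.39841, which rounds to 2.3984.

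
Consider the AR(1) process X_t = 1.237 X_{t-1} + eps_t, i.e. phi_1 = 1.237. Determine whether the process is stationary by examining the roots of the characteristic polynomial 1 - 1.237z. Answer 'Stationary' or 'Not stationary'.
\text{Not stationary}

The AR(p) characteristic polynomial is P(z) = 1 - 1.237z.
Stationarity requires all roots to lie outside the unit circle, i.e. |z| > 1 for every root.
This is linear in z: 1 + (-1.237) z = 0  =>  z = -1/(-1.237) = 0.808407,  |z| = 0.808407.
Moduli of all roots: 0.8084.
All moduli strictly greater than 1? No.
Verdict: Not stationary.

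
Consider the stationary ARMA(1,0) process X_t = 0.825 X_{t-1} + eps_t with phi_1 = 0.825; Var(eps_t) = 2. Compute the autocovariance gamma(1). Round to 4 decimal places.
\gamma(1) = 5.1663

Multiply the model equation by X_{t-k} and take expectations. With theta_0 = psi_0 = 1 and psi_j the MA(infinity) weights, this gives
  gamma(k) - sum_i phi_i gamma(k-i) = c_k,
  c_k = sigma^2 * sum_{j=k..q} theta_j psi_{j-k}   (c_k = 0 for k > q),
using gamma(-m) = gamma(m).
Pure AR (q = 0): c_0 = sigma^2 = 2, c_k = 0 for k >= 1.
Equations for k = 0 and k = 1 (AR order 1):
  gamma(0) = phi_1 gamma(1) + c_0
  gamma(1) = phi_1 gamma(0) + c_1
Substituting the second into the first: gamma(0) (1 - phi_1^2) = c_0 + phi_1 c_1, so
  gamma(0) = c_0 / (1 - phi_1^2) = 2 / (1 - (0.825)^2) = 2 / 0.319375 = 6.262231.
  gamma(1) = phi_1 gamma(0) = (0.825)(6.262231) = 5.166341.
Therefore gamma(1) = 5.1663 (to 4 decimal places).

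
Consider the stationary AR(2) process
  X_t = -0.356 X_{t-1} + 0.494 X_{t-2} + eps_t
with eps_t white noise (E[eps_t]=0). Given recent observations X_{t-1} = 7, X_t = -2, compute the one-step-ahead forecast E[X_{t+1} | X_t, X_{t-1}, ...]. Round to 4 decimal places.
E[X_{t+1} \mid \mathcal F_t] = 4.1700

For an AR(p) model X_t = c + sum_i phi_i X_{t-i} + eps_t, the
one-step-ahead conditional mean is
  E[X_{t+1} | X_t, ...] = c + sum_i phi_i X_{t+1-i}.
Substitute known values:
  E[X_{t+1} | ...] = (-0.356) * (-2) + (0.494) * (7)
                   = 4.1700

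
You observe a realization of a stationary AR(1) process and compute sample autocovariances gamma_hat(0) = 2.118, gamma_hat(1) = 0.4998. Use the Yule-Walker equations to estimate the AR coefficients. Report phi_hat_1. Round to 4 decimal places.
\hat\phi_{1} = 0.2360

The Yule-Walker equations for an AR(p) process read, in matrix form,
  Gamma_p phi = r_p,   with   (Gamma_p)_{ij} = gamma(|i - j|),
                       (r_p)_i = gamma(i),   i,j = 1..p.
Substitute the sample gammas (Toeplitz matrix and right-hand side of size 1):
  Gamma_p = [[2.118]]
  r_p     = [0.4998]
With p = 1 this is the single equation gamma(0) phi_1 = gamma(1):
  phi_hat_1 = gamma(1) / gamma(0) = 0.4998 / 2.118 = 0.2360.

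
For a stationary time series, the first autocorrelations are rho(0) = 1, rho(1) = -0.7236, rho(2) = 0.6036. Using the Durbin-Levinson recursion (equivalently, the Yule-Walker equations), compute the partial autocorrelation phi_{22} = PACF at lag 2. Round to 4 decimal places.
\phi_{22} = 0.1679

The PACF at lag k is phi_{kk}, the last component of the solution
to the Yule-Walker system G_k phi = r_k where
  (G_k)_{ij} = rho(|i - j|), (r_k)_i = rho(i), i,j = 1..k.
Equivalently, Durbin-Levinson gives phi_{kk} iteratively:
  phi_{11} = rho(1)
  phi_{kk} = [rho(k) - sum_{j=1..k-1} phi_{k-1,j} rho(k-j)]
            / [1 - sum_{j=1..k-1} phi_{k-1,j} rho(j)],
  phi_{k,j} = phi_{k-1,j} - phi_{kk} phi_{k-1,k-j},  j = 1..k-1.
Step k = 1:
  phi_11 = rho(1) = -0.7236.
Step k = 2:
  phi_22 = [rho(2) - phi_11 rho(1)] / [1 - phi_11 rho(1)] = [0.6036 - (-0.7236)(-0.7236)] / [1 - (-0.7236)(-0.7236)]
         = 0.08000304 / 0.47640304 = 0.1679.
Therefore phi_{22} = 0.1679.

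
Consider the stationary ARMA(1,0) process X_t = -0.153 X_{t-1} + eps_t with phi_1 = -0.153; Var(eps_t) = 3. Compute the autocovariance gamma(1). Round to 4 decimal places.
\gamma(1) = -0.4700

Multiply the model equation by X_{t-k} and take expectations. With theta_0 = psi_0 = 1 and psi_j the MA(infinity) weights, this gives
  gamma(k) - sum_i phi_i gamma(k-i) = c_k,
  c_k = sigma^2 * sum_{j=k..q} theta_j psi_{j-k}   (c_k = 0 for k > q),
using gamma(-m) = gamma(m).
Pure AR (q = 0): c_0 = sigma^2 = 3, c_k = 0 for k >= 1.
Equations for k = 0 and k = 1 (AR order 1):
  gamma(0) = phi_1 gamma(1) + c_0
  gamma(1) = phi_1 gamma(0) + c_1
Substituting the second into the first: gamma(0) (1 - phi_1^2) = c_0 + phi_1 c_1, so
  gamma(0) = c_0 / (1 - phi_1^2) = 3 / (1 - (-0.153)^2) = 3 / 0.976591 = 3.07191.
  gamma(1) = phi_1 gamma(0) = (-0.153)(3.07191) = -0.470002.
Therefore gamma(1) = -0.4700 (to 4 decimal places).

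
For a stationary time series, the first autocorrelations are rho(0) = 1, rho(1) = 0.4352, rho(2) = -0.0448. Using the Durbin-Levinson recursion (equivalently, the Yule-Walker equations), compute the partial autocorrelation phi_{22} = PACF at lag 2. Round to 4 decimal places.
\phi_{22} = -0.2889

The PACF at lag k is phi_{kk}, the last component of the solution
to the Yule-Walker system G_k phi = r_k where
  (G_k)_{ij} = rho(|i - j|), (r_k)_i = rho(i), i,j = 1..k.
Equivalently, Durbin-Levinson gives phi_{kk} iteratively:
  phi_{11} = rho(1)
  phi_{kk} = [rho(k) - sum_{j=1..k-1} phi_{k-1,j} rho(k-j)]
            / [1 - sum_{j=1..k-1} phi_{k-1,j} rho(j)],
  phi_{k,j} = phi_{k-1,j} - phi_{kk} phi_{k-1,k-j},  j = 1..k-1.
Step k = 1:
  phi_11 = rho(1) = 0.4352.
Step k = 2:
  phi_22 = [rho(2) - phi_11 rho(1)] / [1 - phi_11 rho(1)] = [-0.0448 - (0.4352)(0.4352)] / [1 - (0.4352)(0.4352)]
         = -0.23419904 / 0.81060096 = -0.2889.
Therefore phi_{22} = -0.2889.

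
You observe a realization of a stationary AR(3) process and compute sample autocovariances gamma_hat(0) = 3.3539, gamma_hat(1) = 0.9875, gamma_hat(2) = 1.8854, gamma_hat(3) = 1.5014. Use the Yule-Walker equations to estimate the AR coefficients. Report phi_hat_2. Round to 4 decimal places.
\hat\phi_{2} = 0.4750

The Yule-Walker equations for an AR(p) process read, in matrix form,
  Gamma_p phi = r_p,   with   (Gamma_p)_{ij} = gamma(|i - j|),
                       (r_p)_i = gamma(i),   i,j = 1..p.
Substitute the sample gammas (Toeplitz matrix and right-hand side of size 3):
  Gamma_p = [[3.3539, 0.9875, 1.8854], [0.9875, 3.3539, 0.9875], [1.8854, 0.9875, 3.3539]]
  r_p     = [0.9875, 1.8854, 1.5014]
Written out (R1..R3):
  (R1) 3.3539 phi_1 + 0.9875 phi_2 + 1.8854 phi_3 = 0.9875
  (R2) 0.9875 phi_1 + 3.3539 phi_2 + 0.9875 phi_3 = 1.8854
  (R3) 1.8854 phi_1 + 0.9875 phi_2 + 3.3539 phi_3 = 1.5014
Gaussian elimination:
  R2 <- R2 - (0.9875/3.3539) R1 = R2 - (0.294433) R1:  3.063147 phi_2 + 0.432375 phi_3 = 1.594647
  R3 <- R3 - (1.8854/3.3539) R1 = R3 - (0.562152) R1:  0.432375 phi_2 + 2.29402 phi_3 = 0.946275
  R3 <- R3 - (0.432375/3.063147) R2 = R3 - (0.141154) R2:  2.232988 phi_3 = 0.721185
Back-substitution:
  phi_hat_3 = 0.721185 / 2.232988 = 0.322968
  phi_hat_2 = (1.594647 - (0.432375)(0.322968)) / 3.063147 = 0.475003
  phi_hat_1 = (0.9875 - (0.9875)(0.475003) - (1.8854)(0.322968)) / 3.3539 = -0.026981
So phi_hat = [-0.0270, 0.4750, 0.3230].
Therefore phi_hat_2 = 0.4750.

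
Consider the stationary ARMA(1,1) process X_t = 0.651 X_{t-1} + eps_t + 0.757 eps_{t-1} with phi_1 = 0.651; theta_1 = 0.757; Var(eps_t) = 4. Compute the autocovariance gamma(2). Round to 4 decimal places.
\gamma(2) = 9.4989

Multiply the model equation by X_{t-k} and take expectations. With theta_0 = psi_0 = 1 and psi_j the MA(infinity) weights, this gives
  gamma(k) - sum_i phi_i gamma(k-i) = c_k,
  c_k = sigma^2 * sum_{j=k..q} theta_j psi_{j-k}   (c_k = 0 for k > q),
using gamma(-m) = gamma(m).
psi-weights needed (psi_j = theta_j + sum_i phi_i psi_{j-i}):
  psi_1 = theta_1 + phi_1 = 0.757 + (0.651) = 1.408
Right-hand sides:
  c_0 = sigma^2 (1 + theta_1 psi_1) = 4 * (1 + (0.757)(1.408)) = 4 * 2.065856 = 8.263424
  c_1 = sigma^2 theta_1 = 4 * (0.757) = 3.028
  c_2 = 0
Equations for k = 0 and k = 1 (AR order 1):
  gamma(0) = phi_1 gamma(1) + c_0
  gamma(1) = phi_1 gamma(0) + c_1
Substituting the second into the first: gamma(0) (1 - phi_1^2) = c_0 + phi_1 c_1, so
  gamma(0) = (c_0 + phi_1 c_1) / (1 - phi_1^2) = (8.263424 + (0.651)(3.028)) / (1 - (0.651)^2) = 10.234652 / 0.576199 = 17.762356.
  gamma(1) = phi_1 gamma(0) + c_1 = (0.651)(17.762356) + (3.028) = 14.591294.
For k = 2 (> q): gamma(2) = phi_1 gamma(1) = (0.651)(14.591294) = 9.498932.
Therefore gamma(2) = 9.4989 (to 4 decimal places).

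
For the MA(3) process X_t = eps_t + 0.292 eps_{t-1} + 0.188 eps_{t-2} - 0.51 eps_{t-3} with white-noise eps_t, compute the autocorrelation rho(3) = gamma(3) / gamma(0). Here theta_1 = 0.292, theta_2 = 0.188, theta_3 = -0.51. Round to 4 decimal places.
\rho(3) = -0.3694

For an MA(q) process with theta_0 = 1, the autocovariance is
  gamma(k) = sigma^2 * sum_{i=0..q-k} theta_i * theta_{i+k},
and rho(k) = gamma(k) / gamma(0). Sigma^2 cancels.
  numerator   = (1)*(-0.51) = -0.51.
  denominator = (1)^2 + (0.292)^2 + (0.188)^2 + (-0.51)^2 = 1.380708.
  rho(3) = -0.51 / 1.380708 = -0.3694.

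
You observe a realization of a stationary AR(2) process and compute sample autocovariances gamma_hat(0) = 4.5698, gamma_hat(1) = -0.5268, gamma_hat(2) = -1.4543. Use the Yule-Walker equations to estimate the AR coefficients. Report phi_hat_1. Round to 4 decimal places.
\hat\phi_{1} = -0.1540

The Yule-Walker equations for an AR(p) process read, in matrix form,
  Gamma_p phi = r_p,   with   (Gamma_p)_{ij} = gamma(|i - j|),
                       (r_p)_i = gamma(i),   i,j = 1..p.
Substitute the sample gammas (Toeplitz matrix and right-hand side of size 2):
  Gamma_p = [[4.5698, -0.5268], [-0.5268, 4.5698]]
  r_p     = [-0.5268, -1.4543]
Written out:
  4.5698 phi_1 - 0.5268 phi_2 = -0.5268
  -0.5268 phi_1 + 4.5698 phi_2 = -1.4543
Solve by Cramer's rule:
  det = gamma(0)^2 - gamma(1)^2 = (4.5698)^2 - (-0.5268)^2 = 20.88307204 - 0.27751824 = 20.6055538
  phi_hat_1 = [gamma(1) gamma(0) - gamma(1) gamma(2)] / det = [(-0.5268)(4.5698) - (-0.5268)(-1.4543)] / 20.6055538 = -3.17349588 / 20.6055538 = -0.154
  phi_hat_2 = [gamma(0) gamma(2) - gamma(1)^2] / det = [(4.5698)(-1.4543) - (-0.5268)^2] / 20.6055538 = -6.92337838 / 20.6055538 = -0.336
So phi_hat = [-0.1540, -0.3360].
Therefore phi_hat_1 = -0.1540.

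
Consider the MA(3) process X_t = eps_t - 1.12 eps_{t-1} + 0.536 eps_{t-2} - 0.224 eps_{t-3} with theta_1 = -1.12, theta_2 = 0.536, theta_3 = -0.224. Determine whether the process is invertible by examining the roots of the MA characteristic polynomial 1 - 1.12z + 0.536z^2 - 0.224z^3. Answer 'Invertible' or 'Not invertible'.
\text{Invertible}

The MA(q) characteristic polynomial is P(z) = 1 - 1.12z + 0.536z^2 - 0.224z^3.
Invertibility requires all roots to lie outside the unit circle, i.e. |z| > 1 for every root.
Degree 3: look for a simple real root z0 first, then factor out (1 - z/z0) and solve the remaining quadratic.
Testing z0 = 1.25: P(1.25) = 1 + (-1.12)(1.25) + (0.536)(1.25)^2 + (-0.224)(1.25)^3
  = 1 + (-1.4) + (0.8375) + (-0.4375) = 0.  So z_0 = 1.25 is a root, |z_0| = 1.25.
Divide out the factor (1 - 0.8 z) = (1 - z/z0) (since 1/z0 = 0.8):
  P(z) = (1 - 0.8 z)(1 + (-0.32) z + (0.28) z^2)
  [check: z-coef -0.32 - (0.8) = -1.12; z^2-coef 0.28 - (0.8)(-0.32) = 0.536; z^3-coef -(0.8)(0.28) = -0.224.]
Remaining roots from the quadratic factor 1 + (-0.32) z + (0.28) z^2:
  Set 1 + (-0.32) z + (0.28) z^2 = 0, i.e. a z^2 + b z + c = 0 with a = 0.28, b = -0.32, c = 1.
  Discriminant D = b^2 - 4ac = (-0.32)^2 - 4*(0.28)*1 = 0.1024 - (1.12) = -1.0176.
  D < 0, so the roots are the complex-conjugate pair z = (-b +/- i sqrt(-D)) / (2a) = 0.5714 +/- 1.8014i.
  For a conjugate pair |z|^2 = z * conj(z) = (product of roots) = c/a = 1/(0.28) = 3.571429, so |z| = sqrt(3.571429) = 1.8898 for both roots.
Moduli of all roots: 1.2500, 1.8898, 1.8898.
All moduli strictly greater than 1? Yes.
Verdict: Invertible.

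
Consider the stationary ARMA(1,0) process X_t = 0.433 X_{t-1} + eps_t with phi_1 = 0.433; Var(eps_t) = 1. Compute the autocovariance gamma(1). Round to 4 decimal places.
\gamma(1) = 0.5329

Multiply the model equation by X_{t-k} and take expectations. With theta_0 = psi_0 = 1 and psi_j the MA(infinity) weights, this gives
  gamma(k) - sum_i phi_i gamma(k-i) = c_k,
  c_k = sigma^2 * sum_{j=k..q} theta_j psi_{j-k}   (c_k = 0 for k > q),
using gamma(-m) = gamma(m).
Pure AR (q = 0): c_0 = sigma^2 = 1, c_k = 0 for k >= 1.
Equations for k = 0 and k = 1 (AR order 1):
  gamma(0) = phi_1 gamma(1) + c_0
  gamma(1) = phi_1 gamma(0) + c_1
Substituting the second into the first: gamma(0) (1 - phi_1^2) = c_0 + phi_1 c_1, so
  gamma(0) = c_0 / (1 - phi_1^2) = 1 / (1 - (0.433)^2) = 1 / 0.812511 = 1.230753.
  gamma(1) = phi_1 gamma(0) = (0.433)(1.230753) = 0.532916.
Therefore gamma(1) = 0.5329 (to 4 decimal places).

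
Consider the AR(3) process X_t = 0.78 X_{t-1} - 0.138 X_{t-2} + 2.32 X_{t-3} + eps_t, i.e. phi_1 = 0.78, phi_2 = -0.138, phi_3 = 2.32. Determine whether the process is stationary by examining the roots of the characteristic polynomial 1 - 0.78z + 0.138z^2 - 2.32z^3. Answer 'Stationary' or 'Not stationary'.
\text{Not stationary}

The AR(p) characteristic polynomial is P(z) = 1 - 0.78z + 0.138z^2 - 2.32z^3.
Stationarity requires all roots to lie outside the unit circle, i.e. |z| > 1 for every root.
Degree 3: look for a simple real root z0 first, then factor out (1 - z/z0) and solve the remaining quadratic.
Testing z0 = 0.625: P(0.625) = 1 + (-0.78)(0.625) + (0.138)(0.625)^2 + (-2.32)(0.625)^3
  = 1 + (-0.4875) + (0.053906) + (-0.566406) = 0.  So z_0 = 0.625 is a root, |z_0| = 0.625.
Divide out the factor (1 - 1.6 z) = (1 - z/z0) (since 1/z0 = 1.6):
  P(z) = (1 - 1.6 z)(1 + (0.82) z + (1.45) z^2)
  [check: z-coef 0.82 - (1.6) = -0.78; z^2-coef 1.45 - (1.6)(0.82) = 0.138; z^3-coef -(1.6)(1.45) = -2.32.]
Remaining roots from the quadratic factor 1 + (0.82) z + (1.45) z^2:
  Set 1 + (0.82) z + (1.45) z^2 = 0, i.e. a z^2 + b z + c = 0 with a = 1.45, b = 0.82, c = 1.
  Discriminant D = b^2 - 4ac = (0.82)^2 - 4*(1.45)*1 = 0.6724 - (5.8) = -5.1276.
  D < 0, so the roots are the complex-conjugate pair z = (-b +/- i sqrt(-D)) / (2a) = -0.2828 +/- 0.7808i.
  For a conjugate pair |z|^2 = z * conj(z) = (product of roots) = c/a = 1/(1.45) = 0.689655, so |z| = sqrt(0.689655) = 0.8305 for both roots.
Moduli of all roots: 0.6250, 0.8305, 0.8305.
All moduli strictly greater than 1? No.
Verdict: Not stationary.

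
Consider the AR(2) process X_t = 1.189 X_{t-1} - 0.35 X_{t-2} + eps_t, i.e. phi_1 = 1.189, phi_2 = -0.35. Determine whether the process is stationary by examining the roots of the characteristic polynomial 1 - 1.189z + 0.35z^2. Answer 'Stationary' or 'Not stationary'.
\text{Stationary}

The AR(p) characteristic polynomial is P(z) = 1 - 1.189z + 0.35z^2.
Stationarity requires all roots to lie outside the unit circle, i.e. |z| > 1 for every root.
Set 1 + (-1.189) z + (0.35) z^2 = 0, i.e. a z^2 + b z + c = 0 with a = 0.35, b = -1.189, c = 1.
Discriminant D = b^2 - 4ac = (-1.189)^2 - 4*(0.35)*1 = 1.413721 - (1.4) = 0.013721.
D >= 0, so the roots are real: z = (-b +/- sqrt(D)) / (2a) = (1.189 +/- 0.117137) / (0.7).
  z_1 = (1.189 + 0.117137) / (0.7) = 1.8659,   |z_1| = 1.8659.
  z_2 = (1.189 - 0.117137) / (0.7) = 1.5312,   |z_2| = 1.5312.
Moduli of all roots: 1.8659, 1.5312.
All moduli strictly greater than 1? Yes.
Verdict: Stationary.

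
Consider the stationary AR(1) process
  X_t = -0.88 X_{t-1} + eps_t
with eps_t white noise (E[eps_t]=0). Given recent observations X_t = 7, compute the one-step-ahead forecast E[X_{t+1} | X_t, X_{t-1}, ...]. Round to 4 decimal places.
E[X_{t+1} \mid \mathcal F_t] = -6.1600

For an AR(p) model X_t = c + sum_i phi_i X_{t-i} + eps_t, the
one-step-ahead conditional mean is
  E[X_{t+1} | X_t, ...] = c + sum_i phi_i X_{t+1-i}.
Substitute known values:
  E[X_{t+1} | ...] = (-0.88) * (7)
                   = -6.1600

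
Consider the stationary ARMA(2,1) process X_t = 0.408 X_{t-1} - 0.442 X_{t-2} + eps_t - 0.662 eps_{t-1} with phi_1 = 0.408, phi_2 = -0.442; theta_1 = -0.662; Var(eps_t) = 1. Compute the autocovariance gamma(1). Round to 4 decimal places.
\gamma(1) = -0.0525

Multiply the model equation by X_{t-k} and take expectations. With theta_0 = psi_0 = 1 and psi_j the MA(infinity) weights, this gives
  gamma(k) - sum_i phi_i gamma(k-i) = c_k,
  c_k = sigma^2 * sum_{j=k..q} theta_j psi_{j-k}   (c_k = 0 for k > q),
using gamma(-m) = gamma(m).
psi-weights needed (psi_j = theta_j + sum_i phi_i psi_{j-i}):
  psi_1 = theta_1 + phi_1 = -0.662 + (0.408) = -0.254
Right-hand sides:
  c_0 = sigma^2 (1 + theta_1 psi_1) = 1 * (1 + (-0.662)(-0.254)) = 1 * 1.168148 = 1.168148
  c_1 = sigma^2 theta_1 = 1 * (-0.662) = -0.662
  c_2 = 0
Equations for k = 0, 1, 2 (AR order 2, c_2 = 0):
  (E0) gamma(0) = phi_1 gamma(1) + phi_2 gamma(2) + c_0
  (E1) gamma(1) = phi_1 gamma(0) + phi_2 gamma(1) + c_1
  (E2) gamma(2) = phi_1 gamma(1) + phi_2 gamma(0)
From (E1): gamma(1) = A gamma(0) + B with
  A = phi_1 / (1 - phi_2) = 0.408 / 1.442 = 0.28294,   B = c_1 / (1 - phi_2) = -0.662 / 1.442 = -0.459085.
Insert (E2) into (E0): gamma(0) (1 - phi_2^2) = phi_1 (1 + phi_2) gamma(1) + c_0.
  phi_1 (1 + phi_2) = (0.408)(0.558) = 0.227664,   1 - phi_2^2 = 0.804636.
Replace gamma(1) by A gamma(0) + B and collect gamma(0):
  gamma(0) [0.804636 - (0.227664)(0.28294)] = (0.227664)(-0.459085) + 1.168148
  gamma(0) * 0.740221 = 1.063631
  gamma(0) = 1.063631 / 0.740221 = 1.436911.
  gamma(1) = A gamma(0) + B = (0.28294)(1.436911) + (-0.459085) = -0.052525.
Therefore gamma(1) = -0.0525 (to 4 decimal places).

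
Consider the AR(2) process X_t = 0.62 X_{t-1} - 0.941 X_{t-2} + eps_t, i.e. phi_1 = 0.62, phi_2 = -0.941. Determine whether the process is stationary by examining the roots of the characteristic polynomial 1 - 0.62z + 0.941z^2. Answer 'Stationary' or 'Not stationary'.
\text{Stationary}

The AR(p) characteristic polynomial is P(z) = 1 - 0.62z + 0.941z^2.
Stationarity requires all roots to lie outside the unit circle, i.e. |z| > 1 for every root.
Set 1 + (-0.62) z + (0.941) z^2 = 0, i.e. a z^2 + b z + c = 0 with a = 0.941, b = -0.62, c = 1.
Discriminant D = b^2 - 4ac = (-0.62)^2 - 4*(0.941)*1 = 0.3844 - (3.764) = -3.3796.
D < 0, so the roots are the complex-conjugate pair z = (-b +/- i sqrt(-D)) / (2a) = 0.3294 +/- 0.9768i.
For a conjugate pair |z|^2 = z * conj(z) = (product of roots) = c/a = 1/(0.941) = 1.062699, so |z| = sqrt(1.062699) = 1.0309 for both roots.
Moduli of all roots: 1.0309, 1.0309.
All moduli strictly greater than 1? Yes.
Verdict: Stationary.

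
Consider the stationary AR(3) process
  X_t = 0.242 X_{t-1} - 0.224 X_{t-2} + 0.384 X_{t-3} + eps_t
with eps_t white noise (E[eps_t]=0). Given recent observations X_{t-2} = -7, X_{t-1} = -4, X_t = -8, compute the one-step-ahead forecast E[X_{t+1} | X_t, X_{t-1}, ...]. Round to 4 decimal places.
E[X_{t+1} \mid \mathcal F_t] = -3.7280

For an AR(p) model X_t = c + sum_i phi_i X_{t-i} + eps_t, the
one-step-ahead conditional mean is
  E[X_{t+1} | X_t, ...] = c + sum_i phi_i X_{t+1-i}.
Substitute known values:
  E[X_{t+1} | ...] = (0.242) * (-8) + (-0.224) * (-4) + (0.384) * (-7)
                   = -3.7280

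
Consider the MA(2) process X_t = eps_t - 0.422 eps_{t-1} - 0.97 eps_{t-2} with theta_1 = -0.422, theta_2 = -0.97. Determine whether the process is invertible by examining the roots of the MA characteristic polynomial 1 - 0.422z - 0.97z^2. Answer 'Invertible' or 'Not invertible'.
\text{Not invertible}

The MA(q) characteristic polynomial is P(z) = 1 - 0.422z - 0.97z^2.
Invertibility requires all roots to lie outside the unit circle, i.e. |z| > 1 for every root.
Set 1 + (-0.422) z + (-0.97) z^2 = 0, i.e. a z^2 + b z + c = 0 with a = -0.97, b = -0.422, c = 1.
Discriminant D = b^2 - 4ac = (-0.422)^2 - 4*(-0.97)*1 = 0.178084 - (-3.88) = 4.058084.
D >= 0, so the roots are real: z = (-b +/- sqrt(D)) / (2a) = (0.422 +/- 2.014469) / (-1.94).
  z_1 = (0.422 + 2.014469) / (-1.94) = -1.2559,   |z_1| = 1.2559.
  z_2 = (0.422 - 2.014469) / (-1.94) = 0.8209,   |z_2| = 0.8209.
Moduli of all roots: 1.2559, 0.8209.
All moduli strictly greater than 1? No.
Verdict: Not invertible.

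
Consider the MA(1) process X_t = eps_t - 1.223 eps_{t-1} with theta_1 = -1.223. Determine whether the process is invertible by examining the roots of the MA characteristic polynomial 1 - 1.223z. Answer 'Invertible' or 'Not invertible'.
\text{Not invertible}

The MA(q) characteristic polynomial is P(z) = 1 - 1.223z.
Invertibility requires all roots to lie outside the unit circle, i.e. |z| > 1 for every root.
This is linear in z: 1 + (-1.223) z = 0  =>  z = -1/(-1.223) = 0.817661,  |z| = 0.817661.
Moduli of all roots: 0.8177.
All moduli strictly greater than 1? No.
Verdict: Not invertible.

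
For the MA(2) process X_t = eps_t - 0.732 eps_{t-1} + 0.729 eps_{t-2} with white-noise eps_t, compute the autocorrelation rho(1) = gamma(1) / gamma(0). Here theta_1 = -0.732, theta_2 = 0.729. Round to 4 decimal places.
\rho(1) = -0.6122

For an MA(q) process with theta_0 = 1, the autocovariance is
  gamma(k) = sigma^2 * sum_{i=0..q-k} theta_i * theta_{i+k},
and rho(k) = gamma(k) / gamma(0). Sigma^2 cancels.
  numerator   = (1)*(-0.732) + (-0.732)*(0.729) = -1.265628.
  denominator = (1)^2 + (-0.732)^2 + (0.729)^2 = 2.067265.
  rho(1) = -1.265628 / 2.067265 = -0.6122.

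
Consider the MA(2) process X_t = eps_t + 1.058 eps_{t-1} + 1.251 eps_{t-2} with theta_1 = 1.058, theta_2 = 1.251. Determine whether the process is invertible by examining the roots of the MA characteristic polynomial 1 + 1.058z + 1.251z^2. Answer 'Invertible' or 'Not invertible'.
\text{Not invertible}

The MA(q) characteristic polynomial is P(z) = 1 + 1.058z + 1.251z^2.
Invertibility requires all roots to lie outside the unit circle, i.e. |z| > 1 for every root.
Set 1 + (1.058) z + (1.251) z^2 = 0, i.e. a z^2 + b z + c = 0 with a = 1.251, b = 1.058, c = 1.
Discriminant D = b^2 - 4ac = (1.058)^2 - 4*(1.251)*1 = 1.119364 - (5.004) = -3.884636.
D < 0, so the roots are the complex-conjugate pair z = (-b +/- i sqrt(-D)) / (2a) = -0.4229 +/- 0.7877i.
For a conjugate pair |z|^2 = z * conj(z) = (product of roots) = c/a = 1/(1.251) = 0.799361, so |z| = sqrt(0.799361) = 0.8941 for both roots.
Moduli of all roots: 0.8941, 0.8941.
All moduli strictly greater than 1? No.
Verdict: Not invertible.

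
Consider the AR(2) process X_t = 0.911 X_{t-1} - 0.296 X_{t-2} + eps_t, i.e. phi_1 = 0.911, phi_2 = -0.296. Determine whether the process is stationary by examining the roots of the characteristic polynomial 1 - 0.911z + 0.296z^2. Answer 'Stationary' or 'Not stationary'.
\text{Stationary}

The AR(p) characteristic polynomial is P(z) = 1 - 0.911z + 0.296z^2.
Stationarity requires all roots to lie outside the unit circle, i.e. |z| > 1 for every root.
Set 1 + (-0.911) z + (0.296) z^2 = 0, i.e. a z^2 + b z + c = 0 with a = 0.296, b = -0.911, c = 1.
Discriminant D = b^2 - 4ac = (-0.911)^2 - 4*(0.296)*1 = 0.829921 - (1.184) = -0.354079.
D < 0, so the roots are the complex-conjugate pair z = (-b +/- i sqrt(-D)) / (2a) = 1.5389 +/- 1.0051i.
For a conjugate pair |z|^2 = z * conj(z) = (product of roots) = c/a = 1/(0.296) = 3.378378, so |z| = sqrt(3.378378) = 1.838 for both roots.
Moduli of all roots: 1.8380, 1.8380.
All moduli strictly greater than 1? Yes.
Verdict: Stationary.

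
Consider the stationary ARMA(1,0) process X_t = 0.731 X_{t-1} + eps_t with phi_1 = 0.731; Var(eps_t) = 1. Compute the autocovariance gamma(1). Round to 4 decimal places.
\gamma(1) = 1.5699

Multiply the model equation by X_{t-k} and take expectations. With theta_0 = psi_0 = 1 and psi_j the MA(infinity) weights, this gives
  gamma(k) - sum_i phi_i gamma(k-i) = c_k,
  c_k = sigma^2 * sum_{j=k..q} theta_j psi_{j-k}   (c_k = 0 for k > q),
using gamma(-m) = gamma(m).
Pure AR (q = 0): c_0 = sigma^2 = 1, c_k = 0 for k >= 1.
Equations for k = 0 and k = 1 (AR order 1):
  gamma(0) = phi_1 gamma(1) + c_0
  gamma(1) = phi_1 gamma(0) + c_1
Substituting the second into the first: gamma(0) (1 - phi_1^2) = c_0 + phi_1 c_1, so
  gamma(0) = c_0 / (1 - phi_1^2) = 1 / (1 - (0.731)^2) = 1 / 0.465639 = 2.147586.
  gamma(1) = phi_1 gamma(0) = (0.731)(2.147586) = 1.569886.
Therefore gamma(1) = 1.5699 (to 4 decimal places).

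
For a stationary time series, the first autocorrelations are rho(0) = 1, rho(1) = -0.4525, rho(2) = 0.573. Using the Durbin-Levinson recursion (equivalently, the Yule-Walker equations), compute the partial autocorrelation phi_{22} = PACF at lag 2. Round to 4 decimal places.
\phi_{22} = 0.4631

The PACF at lag k is phi_{kk}, the last component of the solution
to the Yule-Walker system G_k phi = r_k where
  (G_k)_{ij} = rho(|i - j|), (r_k)_i = rho(i), i,j = 1..k.
Equivalently, Durbin-Levinson gives phi_{kk} iteratively:
  phi_{11} = rho(1)
  phi_{kk} = [rho(k) - sum_{j=1..k-1} phi_{k-1,j} rho(k-j)]
            / [1 - sum_{j=1..k-1} phi_{k-1,j} rho(j)],
  phi_{k,j} = phi_{k-1,j} - phi_{kk} phi_{k-1,k-j},  j = 1..k-1.
Step k = 1:
  phi_11 = rho(1) = -0.4525.
Step k = 2:
  phi_22 = [rho(2) - phi_11 rho(1)] / [1 - phi_11 rho(1)] = [0.573 - (-0.4525)(-0.4525)] / [1 - (-0.4525)(-0.4525)]
         = 0.36824375 / 0.79524375 = 0.4631.
Therefore phi_{22} = 0.4631.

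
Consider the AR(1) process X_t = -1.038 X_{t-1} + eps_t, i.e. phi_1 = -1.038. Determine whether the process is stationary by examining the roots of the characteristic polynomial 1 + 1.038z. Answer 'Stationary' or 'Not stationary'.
\text{Not stationary}

The AR(p) characteristic polynomial is P(z) = 1 + 1.038z.
Stationarity requires all roots to lie outside the unit circle, i.e. |z| > 1 for every root.
This is linear in z: 1 + (1.038) z = 0  =>  z = -1/(1.038) = -0.963391,  |z| = 0.963391.
Moduli of all roots: 0.9634.
All moduli strictly greater than 1? No.
Verdict: Not stationary.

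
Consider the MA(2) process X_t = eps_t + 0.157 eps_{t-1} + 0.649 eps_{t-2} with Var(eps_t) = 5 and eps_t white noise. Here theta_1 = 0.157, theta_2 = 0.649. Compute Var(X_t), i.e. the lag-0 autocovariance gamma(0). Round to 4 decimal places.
\gamma(0) = 7.2293

For an MA(q) process X_t = eps_t + sum_i theta_i eps_{t-i} with
Var(eps_t) = sigma^2, the variance is
  gamma(0) = sigma^2 * (1 + sum_i theta_i^2).
  sum_i theta_i^2 = (0.157)^2 + (0.649)^2 = 0.024649 + 0.421201 = 0.44585.
  gamma(0) = 5 * (1 + 0.44585) = 5 * 1.44585 = 7.22925, which rounds to 7.2293.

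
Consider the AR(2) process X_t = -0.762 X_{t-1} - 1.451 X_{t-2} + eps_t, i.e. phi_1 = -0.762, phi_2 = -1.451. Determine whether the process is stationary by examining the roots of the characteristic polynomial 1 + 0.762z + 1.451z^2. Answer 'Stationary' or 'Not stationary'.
\text{Not stationary}

The AR(p) characteristic polynomial is P(z) = 1 + 0.762z + 1.451z^2.
Stationarity requires all roots to lie outside the unit circle, i.e. |z| > 1 for every root.
Set 1 + (0.762) z + (1.451) z^2 = 0, i.e. a z^2 + b z + c = 0 with a = 1.451, b = 0.762, c = 1.
Discriminant D = b^2 - 4ac = (0.762)^2 - 4*(1.451)*1 = 0.580644 - (5.804) = -5.223356.
D < 0, so the roots are the complex-conjugate pair z = (-b +/- i sqrt(-D)) / (2a) = -0.2626 +/- 0.7875i.
For a conjugate pair |z|^2 = z * conj(z) = (product of roots) = c/a = 1/(1.451) = 0.68918, so |z| = sqrt(0.68918) = 0.8302 for both roots.
Moduli of all roots: 0.8302, 0.8302.
All moduli strictly greater than 1? No.
Verdict: Not stationary.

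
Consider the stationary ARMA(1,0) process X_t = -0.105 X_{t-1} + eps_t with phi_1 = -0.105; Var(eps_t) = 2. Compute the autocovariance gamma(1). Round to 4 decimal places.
\gamma(1) = -0.2123

Multiply the model equation by X_{t-k} and take expectations. With theta_0 = psi_0 = 1 and psi_j the MA(infinity) weights, this gives
  gamma(k) - sum_i phi_i gamma(k-i) = c_k,
  c_k = sigma^2 * sum_{j=k..q} theta_j psi_{j-k}   (c_k = 0 for k > q),
using gamma(-m) = gamma(m).
Pure AR (q = 0): c_0 = sigma^2 = 2, c_k = 0 for k >= 1.
Equations for k = 0 and k = 1 (AR order 1):
  gamma(0) = phi_1 gamma(1) + c_0
  gamma(1) = phi_1 gamma(0) + c_1
Substituting the second into the first: gamma(0) (1 - phi_1^2) = c_0 + phi_1 c_1, so
  gamma(0) = c_0 / (1 - phi_1^2) = 2 / (1 - (-0.105)^2) = 2 / 0.988975 = 2.022296.
  gamma(1) = phi_1 gamma(0) = (-0.105)(2.022296) = -0.212341.
Therefore gamma(1) = -0.2123 (to 4 decimal places).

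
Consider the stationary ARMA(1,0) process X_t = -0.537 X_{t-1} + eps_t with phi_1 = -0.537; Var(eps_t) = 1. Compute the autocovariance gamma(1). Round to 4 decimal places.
\gamma(1) = -0.7546

Multiply the model equation by X_{t-k} and take expectations. With theta_0 = psi_0 = 1 and psi_j the MA(infinity) weights, this gives
  gamma(k) - sum_i phi_i gamma(k-i) = c_k,
  c_k = sigma^2 * sum_{j=k..q} theta_j psi_{j-k}   (c_k = 0 for k > q),
using gamma(-m) = gamma(m).
Pure AR (q = 0): c_0 = sigma^2 = 1, c_k = 0 for k >= 1.
Equations for k = 0 and k = 1 (AR order 1):
  gamma(0) = phi_1 gamma(1) + c_0
  gamma(1) = phi_1 gamma(0) + c_1
Substituting the second into the first: gamma(0) (1 - phi_1^2) = c_0 + phi_1 c_1, so
  gamma(0) = c_0 / (1 - phi_1^2) = 1 / (1 - (-0.537)^2) = 1 / 0.711631 = 1.405223.
  gamma(1) = phi_1 gamma(0) = (-0.537)(1.405223) = -0.754605.
Therefore gamma(1) = -0.7546 (to 4 decimal places).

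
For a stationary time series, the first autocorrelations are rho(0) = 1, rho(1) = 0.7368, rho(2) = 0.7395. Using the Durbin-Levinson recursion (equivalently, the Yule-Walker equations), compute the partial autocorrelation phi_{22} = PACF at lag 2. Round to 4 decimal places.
\phi_{22} = 0.4301

The PACF at lag k is phi_{kk}, the last component of the solution
to the Yule-Walker system G_k phi = r_k where
  (G_k)_{ij} = rho(|i - j|), (r_k)_i = rho(i), i,j = 1..k.
Equivalently, Durbin-Levinson gives phi_{kk} iteratively:
  phi_{11} = rho(1)
  phi_{kk} = [rho(k) - sum_{j=1..k-1} phi_{k-1,j} rho(k-j)]
            / [1 - sum_{j=1..k-1} phi_{k-1,j} rho(j)],
  phi_{k,j} = phi_{k-1,j} - phi_{kk} phi_{k-1,k-j},  j = 1..k-1.
Step k = 1:
  phi_11 = rho(1) = 0.7368.
Step k = 2:
  phi_22 = [rho(2) - phi_11 rho(1)] / [1 - phi_11 rho(1)] = [0.7395 - (0.7368)(0.7368)] / [1 - (0.7368)(0.7368)]
         = 0.19662576 / 0.45712576 = 0.4301.
Therefore phi_{22} = 0.4301.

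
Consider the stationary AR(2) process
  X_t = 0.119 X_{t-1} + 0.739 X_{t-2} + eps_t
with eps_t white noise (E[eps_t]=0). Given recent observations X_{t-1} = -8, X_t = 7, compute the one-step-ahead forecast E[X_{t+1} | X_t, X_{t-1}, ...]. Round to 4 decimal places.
E[X_{t+1} \mid \mathcal F_t] = -5.0790

For an AR(p) model X_t = c + sum_i phi_i X_{t-i} + eps_t, the
one-step-ahead conditional mean is
  E[X_{t+1} | X_t, ...] = c + sum_i phi_i X_{t+1-i}.
Substitute known values:
  E[X_{t+1} | ...] = (0.119) * (7) + (0.739) * (-8)
                   = -5.0790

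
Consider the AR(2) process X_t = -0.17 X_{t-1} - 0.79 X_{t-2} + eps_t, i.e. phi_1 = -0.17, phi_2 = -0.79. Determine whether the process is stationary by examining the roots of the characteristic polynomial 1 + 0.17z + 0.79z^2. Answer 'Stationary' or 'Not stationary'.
\text{Stationary}

The AR(p) characteristic polynomial is P(z) = 1 + 0.17z + 0.79z^2.
Stationarity requires all roots to lie outside the unit circle, i.e. |z| > 1 for every root.
Set 1 + (0.17) z + (0.79) z^2 = 0, i.e. a z^2 + b z + c = 0 with a = 0.79, b = 0.17, c = 1.
Discriminant D = b^2 - 4ac = (0.17)^2 - 4*(0.79)*1 = 0.0289 - (3.16) = -3.1311.
D < 0, so the roots are the complex-conjugate pair z = (-b +/- i sqrt(-D)) / (2a) = -0.1076 +/- 1.1199i.
For a conjugate pair |z|^2 = z * conj(z) = (product of roots) = c/a = 1/(0.79) = 1.265823, so |z| = sqrt(1.265823) = 1.1251 for both roots.
Moduli of all roots: 1.1251, 1.1251.
All moduli strictly greater than 1? Yes.
Verdict: Stationary.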